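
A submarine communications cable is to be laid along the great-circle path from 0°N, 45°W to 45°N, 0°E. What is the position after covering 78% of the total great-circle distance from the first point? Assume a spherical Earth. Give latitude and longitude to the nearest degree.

≈ 37°N, 13°W

The haversine formula gives a central angle δ ≈ 1.047 rad (60.0°) between the endpoints.
Interpolate at f = 0.78 with slerp weights a = sin((1−f)δ)/sin δ ≈ 0.264, b = sin(fδ)/sin δ ≈ 0.842.
p = a·p₁ + b·p₂ ≈ (0.782, -0.186, 0.595); φ = arcsin(p_z) ≈ 36.53°, λ = atan2(p_y, p_x) ≈ -13.42°.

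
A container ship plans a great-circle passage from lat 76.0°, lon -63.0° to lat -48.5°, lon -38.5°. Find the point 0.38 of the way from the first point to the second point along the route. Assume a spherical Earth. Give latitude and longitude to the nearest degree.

Write both endpoints as unit vectors p₁, p₂ with components (cos φ cos λ, cos φ sin λ, sin φ).
The central angle between the endpoints is δ = arccos(p₁·p₂) ≈ 2.191 rad (125.5°).
Interpolate at f = 0.38 with slerp weights a = sin((1−f)δ)/sin δ ≈ 1.201, b = sin(fδ)/sin δ ≈ 0.909.
p = a·p₁ + b·p₂ ≈ (0.603, -0.634, 0.485); φ = arcsin(p_z) ≈ 28.99°, λ = atan2(p_y, p_x) ≈ -46.42°.

≈ lat 29°, lon -46°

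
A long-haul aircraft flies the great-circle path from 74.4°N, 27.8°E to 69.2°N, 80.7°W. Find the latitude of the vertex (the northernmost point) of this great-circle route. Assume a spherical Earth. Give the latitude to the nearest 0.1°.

≈ 79.4°N

The great circle lies in the plane with unit normal n̂ = (p₁ × p₂)/|p₁ × p₂|.
Here n̂_z ≈ -0.184; the vertex latitude is φ_max = arccos|n̂_z| ≈ 79.4°.
Check via Clairaut: cos φ_max = |cos φ₁| · sin C = cos(74.4°)·sin(43.1°) ≈ 0.184, again giving ≈ 79.4°.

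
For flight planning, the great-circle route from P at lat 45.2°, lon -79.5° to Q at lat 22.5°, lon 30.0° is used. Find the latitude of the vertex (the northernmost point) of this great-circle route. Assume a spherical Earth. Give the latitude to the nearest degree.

≈ 52°

The great circle lies in the plane with unit normal n̂ = (p₁ × p₂)/|p₁ × p₂|.
Here n̂_z ≈ +0.615; the vertex latitude is φ_max = arccos|n̂_z| ≈ 52.1°.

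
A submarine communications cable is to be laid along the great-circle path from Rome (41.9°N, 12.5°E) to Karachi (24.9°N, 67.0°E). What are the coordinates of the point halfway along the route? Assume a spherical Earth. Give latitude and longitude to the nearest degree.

Convert each endpoint to a unit vector on the sphere (x = cos φ cos λ, y = cos φ sin λ, z = sin φ).
The central angle between the endpoints is δ = arccos(p₁·p₂) ≈ 0.832 rad (47.7°).
Interpolate at f = 1/2 with slerp weights a = sin((1−f)δ)/sin δ ≈ 0.547, b = sin(fδ)/sin δ ≈ 0.547.
p = a·p₁ + b·p₂ ≈ (0.591, 0.544, 0.595); φ = arcsin(p_z) ≈ 36.53°, λ = atan2(p_y, p_x) ≈ 42.66°.

≈ 37°N, 43°E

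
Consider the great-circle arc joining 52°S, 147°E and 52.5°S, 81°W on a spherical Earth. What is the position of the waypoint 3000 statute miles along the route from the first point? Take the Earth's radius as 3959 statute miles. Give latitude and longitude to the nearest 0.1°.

≈ 70.3°S, 118.6°W

Write both endpoints as unit vectors p₁, p₂ with components (cos φ cos λ, cos φ sin λ, sin φ).
The central angle between the endpoints is δ = arccos(p₁·p₂) ≈ 1.187 rad (68.0°). The total great-circle distance is δ·R ≈ 1.187 × 3959 ≈ 4700 mi, so the target fraction is f = 3000/4700 ≈ 0.638.
Interpolate at f ≈ 0.638 with slerp weights a = sin((1−f)δ)/sin δ ≈ 0.449, b = sin(fδ)/sin δ ≈ 0.741.
p = a·p₁ + b·p₂ ≈ (-0.161, -0.295, -0.942); φ = arcsin(p_z) ≈ -70.35°, λ = atan2(p_y, p_x) ≈ -118.64°.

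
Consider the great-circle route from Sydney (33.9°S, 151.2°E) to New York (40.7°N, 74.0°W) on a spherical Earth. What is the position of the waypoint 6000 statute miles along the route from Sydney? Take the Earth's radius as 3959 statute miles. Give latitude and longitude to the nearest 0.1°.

The haversine formula gives a central angle δ ≈ 2.510 rad (143.8°) between the endpoints. The total great-circle distance is δ·R ≈ 2.510 × 3959 ≈ 9937 mi, so the target fraction is f = 6000/9937 ≈ 0.604.
Interpolate at f ≈ 0.604 with slerp weights a = sin((1−f)δ)/sin δ ≈ 1.420, b = sin(fδ)/sin δ ≈ 1.691.
p = a·p₁ + b·p₂ ≈ (-0.680, -0.665, 0.311); φ = arcsin(p_z) ≈ 18.10°, λ = atan2(p_y, p_x) ≈ -135.64°.

≈ (18.1°N, 135.6°W)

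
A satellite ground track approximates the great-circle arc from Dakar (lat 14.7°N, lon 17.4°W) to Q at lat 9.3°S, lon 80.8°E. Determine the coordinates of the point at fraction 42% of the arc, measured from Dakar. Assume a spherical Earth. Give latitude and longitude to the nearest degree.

Convert each endpoint to a unit vector on the sphere (x = cos φ cos λ, y = cos φ sin λ, z = sin φ).
The central angle between the endpoints is δ = arccos(p₁·p₂) ≈ 1.749 rad (100.2°).
Interpolate at f = 0.42 with slerp weights a = sin((1−f)δ)/sin δ ≈ 0.863, b = sin(fδ)/sin δ ≈ 0.681.
p = a·p₁ + b·p₂ ≈ (0.904, 0.414, 0.109); φ = arcsin(p_z) ≈ 6.25°, λ = atan2(p_y, p_x) ≈ 24.60°.

≈ lat 6°N, lon 25°E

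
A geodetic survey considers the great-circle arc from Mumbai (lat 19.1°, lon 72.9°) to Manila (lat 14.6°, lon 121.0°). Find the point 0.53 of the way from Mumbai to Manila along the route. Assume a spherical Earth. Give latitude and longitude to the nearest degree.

From cos δ = sin φ₁ sin φ₂ + cos φ₁ cos φ₂ cos Δλ, the central angle is δ ≈ 0.805 rad (46.1°).
Interpolate at f = 0.53 with slerp weights a = sin((1−f)δ)/sin δ ≈ 0.512, b = sin(fδ)/sin δ ≈ 0.574.
p = a·p₁ + b·p₂ ≈ (-0.144, 0.939, 0.312); φ = arcsin(p_z) ≈ 18.20°, λ = atan2(p_y, p_x) ≈ 98.70°.

≈ lat 18°, lon 99°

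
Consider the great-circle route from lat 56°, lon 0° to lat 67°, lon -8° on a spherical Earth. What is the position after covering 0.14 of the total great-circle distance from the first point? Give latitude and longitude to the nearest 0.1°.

Convert each endpoint to a unit vector on the sphere (x = cos φ cos λ, y = cos φ sin λ, z = sin φ).
The central angle between the endpoints is δ = arccos(p₁·p₂) ≈ 0.203 rad (11.6°).
Interpolate at f = 0.14 with slerp weights a = sin((1−f)δ)/sin δ ≈ 0.862, b = sin(fδ)/sin δ ≈ 0.141.
p = a·p₁ + b·p₂ ≈ (0.536, -0.008, 0.844); φ = arcsin(p_z) ≈ 57.56°, λ = atan2(p_y, p_x) ≈ -0.82°.

≈ lat 57.6°, lon -0.8°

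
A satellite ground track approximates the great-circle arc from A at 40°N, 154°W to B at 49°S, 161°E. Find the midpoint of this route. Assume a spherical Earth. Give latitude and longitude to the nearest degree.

Write both endpoints as unit vectors p₁, p₂ with components (cos φ cos λ, cos φ sin λ, sin φ).
The central angle between the endpoints is δ = arccos(p₁·p₂) ≈ 1.701 rad (97.5°).
Interpolate at f = 1/2 with slerp weights a = sin((1−f)δ)/sin δ ≈ 0.758, b = sin(fδ)/sin δ ≈ 0.758.
p = a·p₁ + b·p₂ ≈ (-0.992, -0.093, -0.085); φ = arcsin(p_z) ≈ -4.87°, λ = atan2(p_y, p_x) ≈ -174.67°.

≈ 5°S, 175°W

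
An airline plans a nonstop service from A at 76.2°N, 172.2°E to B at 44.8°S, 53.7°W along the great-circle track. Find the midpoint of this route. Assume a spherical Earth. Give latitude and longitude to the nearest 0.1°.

Write both endpoints as unit vectors p₁, p₂ with components (cos φ cos λ, cos φ sin λ, sin φ).
The central angle between the endpoints is δ = arccos(p₁·p₂) ≈ 2.502 rad (143.3°).
Interpolate at f = 1/2 with slerp weights a = sin((1−f)δ)/sin δ ≈ 1.589, b = sin(fδ)/sin δ ≈ 1.589.
p = a·p₁ + b·p₂ ≈ (0.292, -0.857, 0.424); φ = arcsin(p_z) ≈ 25.06°, λ = atan2(p_y, p_x) ≈ -71.19°.

≈ 25.1°N, 71.2°W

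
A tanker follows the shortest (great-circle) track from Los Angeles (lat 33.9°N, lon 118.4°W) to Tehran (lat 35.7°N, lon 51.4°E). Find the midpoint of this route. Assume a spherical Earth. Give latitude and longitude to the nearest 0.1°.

≈ lat 82.7°N, lon 40.5°W

Convert each endpoint to a unit vector on the sphere (x = cos φ cos λ, y = cos φ sin λ, z = sin φ).
The central angle between the endpoints is δ = arccos(p₁·p₂) ≈ 1.916 rad (109.8°).
Interpolate at f = 1/2 with slerp weights a = sin((1−f)δ)/sin δ ≈ 0.869, b = sin(fδ)/sin δ ≈ 0.869.
p = a·p₁ + b·p₂ ≈ (0.097, -0.083, 0.992); φ = arcsin(p_z) ≈ 82.66°, λ = atan2(p_y, p_x) ≈ -40.47°.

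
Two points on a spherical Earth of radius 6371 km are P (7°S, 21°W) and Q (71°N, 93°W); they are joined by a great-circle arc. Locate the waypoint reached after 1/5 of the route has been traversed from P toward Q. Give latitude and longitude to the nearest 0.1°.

Write both endpoints as unit vectors p₁, p₂ with components (cos φ cos λ, cos φ sin λ, sin φ).
The central angle between the endpoints is δ = arccos(p₁·p₂) ≈ 1.586 rad (90.9°).
Interpolate at f = 1/5 with slerp weights a = sin((1−f)δ)/sin δ ≈ 0.955, b = sin(fδ)/sin δ ≈ 0.312.
p = a·p₁ + b·p₂ ≈ (0.880, -0.441, 0.179); φ = arcsin(p_z) ≈ 10.29°, λ = atan2(p_y, p_x) ≈ -26.63°.

≈ (10.3°N, 26.6°W)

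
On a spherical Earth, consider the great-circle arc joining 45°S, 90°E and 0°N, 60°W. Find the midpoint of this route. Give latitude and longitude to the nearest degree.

The haversine formula gives a central angle δ ≈ 2.230 rad (127.8°) between the endpoints.
Interpolate at f = 1/2 with slerp weights a = sin((1−f)δ)/sin δ ≈ 1.136, b = sin(fδ)/sin δ ≈ 1.136.
p = a·p₁ + b·p₂ ≈ (0.568, -0.180, -0.803); φ = arcsin(p_z) ≈ -53.43°, λ = atan2(p_y, p_x) ≈ -17.63°.

≈ 53°S, 18°W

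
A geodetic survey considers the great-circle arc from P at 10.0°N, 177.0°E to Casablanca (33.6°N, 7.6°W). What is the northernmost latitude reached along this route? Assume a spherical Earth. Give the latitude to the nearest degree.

≈ 85°N

The great circle lies in the plane with unit normal n̂ = (p₁ × p₂)/|p₁ × p₂|.
Here n̂_z ≈ +0.095; the vertex latitude is φ_max = arccos|n̂_z| ≈ 84.5°.
Check via Clairaut: cos φ_max = |cos φ₁| · sin C = cos(10.0°)·sin(5.5°) ≈ 0.095, again giving ≈ 84.5°.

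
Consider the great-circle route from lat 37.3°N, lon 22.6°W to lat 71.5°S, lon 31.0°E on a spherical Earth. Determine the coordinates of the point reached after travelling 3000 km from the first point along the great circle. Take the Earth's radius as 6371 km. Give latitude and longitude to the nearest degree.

Convert each endpoint to a unit vector on the sphere (x = cos φ cos λ, y = cos φ sin λ, z = sin φ).
The central angle between the endpoints is δ = arccos(p₁·p₂) ≈ 2.010 rad (115.1°). The total great-circle distance is δ·R ≈ 2.010 × 6371 ≈ 12803 km, so the target fraction is f = 3000/12803 ≈ 0.234.
Interpolate at f ≈ 0.234 with slerp weights a = sin((1−f)δ)/sin δ ≈ 1.104, b = sin(fδ)/sin δ ≈ 0.501.
p = a·p₁ + b·p₂ ≈ (0.947, -0.256, 0.194); φ = arcsin(p_z) ≈ 11.18°, λ = atan2(p_y, p_x) ≈ -15.10°.

≈ lat 11°N, lon 15°W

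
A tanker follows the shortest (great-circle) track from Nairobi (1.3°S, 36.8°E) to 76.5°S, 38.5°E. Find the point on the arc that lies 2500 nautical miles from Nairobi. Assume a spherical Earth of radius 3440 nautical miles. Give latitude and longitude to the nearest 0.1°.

From cos δ = sin φ₁ sin φ₂ + cos φ₁ cos φ₂ cos Δλ, the central angle is δ ≈ 1.313 rad (75.2°). The total great-circle distance is δ·R ≈ 1.313 × 3440 ≈ 4515 nmi, so the target fraction is f = 2500/4515 ≈ 0.554.
Interpolate at f ≈ 0.554 with slerp weights a = sin((1−f)δ)/sin δ ≈ 0.572, b = sin(fδ)/sin δ ≈ 0.687.
p = a·p₁ + b·p₂ ≈ (0.583, 0.442, -0.681); φ = arcsin(p_z) ≈ -42.94°, λ = atan2(p_y, p_x) ≈ 37.17°.

≈ 42.9°S, 37.2°E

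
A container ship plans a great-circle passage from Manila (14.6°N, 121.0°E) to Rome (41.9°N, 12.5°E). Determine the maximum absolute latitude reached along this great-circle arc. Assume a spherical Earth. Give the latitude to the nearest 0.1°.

≈ 46.8°N

The great circle lies in the plane with unit normal n̂ = (p₁ × p₂)/|p₁ × p₂|.
Here n̂_z ≈ -0.684; the vertex latitude is φ_max = arccos|n̂_z| ≈ 46.8°.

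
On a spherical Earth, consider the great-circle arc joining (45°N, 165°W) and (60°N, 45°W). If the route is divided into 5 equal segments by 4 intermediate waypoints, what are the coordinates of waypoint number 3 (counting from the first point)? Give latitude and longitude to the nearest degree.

Write both endpoints as unit vectors p₁, p₂ with components (cos φ cos λ, cos φ sin λ, sin φ).
The central angle between the endpoints is δ = arccos(p₁·p₂) ≈ 1.120 rad (64.2°).
Interpolate at f = 3/5 with slerp weights a = sin((1−f)δ)/sin δ ≈ 0.481, b = sin(fδ)/sin δ ≈ 0.692.
p = a·p₁ + b·p₂ ≈ (-0.084, -0.333, 0.939); φ = arcsin(p_z) ≈ 69.93°, λ = atan2(p_y, p_x) ≈ -104.20°.

≈ (70°N, 104°W)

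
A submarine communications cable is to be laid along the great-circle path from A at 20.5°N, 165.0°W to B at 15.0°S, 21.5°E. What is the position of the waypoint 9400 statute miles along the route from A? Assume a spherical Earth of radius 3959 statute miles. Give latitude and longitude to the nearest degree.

≈ 10°N, 47°E

The haversine formula gives a central angle δ ≈ 2.997 rad (171.7°) between the endpoints. The total great-circle distance is δ·R ≈ 2.997 × 3959 ≈ 11866 mi, so the target fraction is f = 9400/11866 ≈ 0.792.
Interpolate at f ≈ 0.792 with slerp weights a = sin((1−f)δ)/sin δ ≈ 4.051, b = sin(fδ)/sin δ ≈ 4.821.
p = a·p₁ + b·p₂ ≈ (0.668, 0.725, 0.171); φ = arcsin(p_z) ≈ 9.84°, λ = atan2(p_y, p_x) ≈ 47.35°.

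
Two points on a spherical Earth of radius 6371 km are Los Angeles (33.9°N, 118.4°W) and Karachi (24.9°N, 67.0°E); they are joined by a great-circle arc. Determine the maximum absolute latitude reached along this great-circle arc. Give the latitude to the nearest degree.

≈ 85°N

The great circle lies in the plane with unit normal n̂ = (p₁ × p₂)/|p₁ × p₂|.
Here n̂_z ≈ -0.083; the vertex latitude is φ_max = arccos|n̂_z| ≈ 85.3°.
Check via Clairaut: cos φ_max = |cos φ₁| · sin C = cos(33.9°)·sin(5.7°) ≈ 0.083, again giving ≈ 85.3°.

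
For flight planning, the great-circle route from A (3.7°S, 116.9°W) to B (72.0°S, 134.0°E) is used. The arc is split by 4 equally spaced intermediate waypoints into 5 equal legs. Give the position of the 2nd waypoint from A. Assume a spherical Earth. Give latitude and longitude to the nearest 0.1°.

≈ (38.7°S, 129.9°W)

Write both endpoints as unit vectors p₁, p₂ with components (cos φ cos λ, cos φ sin λ, sin φ).
The central angle between the endpoints is δ = arccos(p₁·p₂) ≈ 1.610 rad (92.3°).
Interpolate at f = 2/5 with slerp weights a = sin((1−f)δ)/sin δ ≈ 0.823, b = sin(fδ)/sin δ ≈ 0.601.
p = a·p₁ + b·p₂ ≈ (-0.501, -0.599, -0.625); φ = arcsin(p_z) ≈ -38.66°, λ = atan2(p_y, p_x) ≈ -129.89°.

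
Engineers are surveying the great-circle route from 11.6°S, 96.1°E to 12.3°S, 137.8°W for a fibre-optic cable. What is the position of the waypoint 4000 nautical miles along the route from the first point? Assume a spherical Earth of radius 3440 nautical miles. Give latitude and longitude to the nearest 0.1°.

The haversine formula gives a central angle δ ≈ 2.119 rad (121.4°) between the endpoints. The total great-circle distance is δ·R ≈ 2.119 × 3440 ≈ 7289 nmi, so the target fraction is f = 4000/7289 ≈ 0.549.
Interpolate at f ≈ 0.549 with slerp weights a = sin((1−f)δ)/sin δ ≈ 0.957, b = sin(fδ)/sin δ ≈ 1.075.
p = a·p₁ + b·p₂ ≈ (-0.878, 0.226, -0.422); φ = arcsin(p_z) ≈ -24.93°, λ = atan2(p_y, p_x) ≈ 165.54°.

≈ 24.9°S, 165.5°E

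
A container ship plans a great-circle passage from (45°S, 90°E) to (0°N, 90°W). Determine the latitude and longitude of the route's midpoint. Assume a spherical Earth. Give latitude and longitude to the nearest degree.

Write both endpoints as unit vectors p₁, p₂ with components (cos φ cos λ, cos φ sin λ, sin φ).
The central angle between the endpoints is δ = arccos(p₁·p₂) ≈ 2.356 rad (135.0°).
Interpolate at f = 1/2 with slerp weights a = sin((1−f)δ)/sin δ ≈ 1.307, b = sin(fδ)/sin δ ≈ 1.307.
p = a·p₁ + b·p₂ ≈ (0.000, -0.383, -0.924); φ = arcsin(p_z) ≈ -67.50°, λ = atan2(p_y, p_x) ≈ -90.00°.

≈ (68°S, 90°W)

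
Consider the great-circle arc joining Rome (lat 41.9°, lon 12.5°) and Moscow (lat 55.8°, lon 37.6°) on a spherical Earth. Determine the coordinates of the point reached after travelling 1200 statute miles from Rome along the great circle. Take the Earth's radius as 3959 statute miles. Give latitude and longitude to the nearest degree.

≈ lat 54°, lon 32°

From cos δ = sin φ₁ sin φ₂ + cos φ₁ cos φ₂ cos Δλ, the central angle is δ ≈ 0.373 rad (21.4°). The total great-circle distance is δ·R ≈ 0.373 × 3959 ≈ 1477 mi, so the target fraction is f = 1200/1477 ≈ 0.812.
Interpolate at f ≈ 0.812 with slerp weights a = sin((1−f)δ)/sin δ ≈ 0.192, b = sin(fδ)/sin δ ≈ 0.819.
p = a·p₁ + b·p₂ ≈ (0.504, 0.312, 0.805); φ = arcsin(p_z) ≈ 53.65°, λ = atan2(p_y, p_x) ≈ 31.74°.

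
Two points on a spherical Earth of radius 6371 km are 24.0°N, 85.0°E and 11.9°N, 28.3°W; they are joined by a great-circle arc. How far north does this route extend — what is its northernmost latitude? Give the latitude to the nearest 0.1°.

The great circle lies in the plane with unit normal n̂ = (p₁ × p₂)/|p₁ × p₂|.
Here n̂_z ≈ -0.853; the vertex latitude is φ_max = arccos|n̂_z| ≈ 31.5°.

≈ 31.5°N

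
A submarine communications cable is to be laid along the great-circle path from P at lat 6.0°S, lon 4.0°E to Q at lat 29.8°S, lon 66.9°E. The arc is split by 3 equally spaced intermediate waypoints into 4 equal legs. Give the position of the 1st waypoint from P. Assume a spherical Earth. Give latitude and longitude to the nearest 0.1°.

Write both endpoints as unit vectors p₁, p₂ with components (cos φ cos λ, cos φ sin λ, sin φ).
The central angle between the endpoints is δ = arccos(p₁·p₂) ≈ 1.110 rad (63.6°).
Interpolate at f = 1/4 with slerp weights a = sin((1−f)δ)/sin δ ≈ 0.826, b = sin(fδ)/sin δ ≈ 0.306.
p = a·p₁ + b·p₂ ≈ (0.923, 0.301, -0.238); φ = arcsin(p_z) ≈ -13.79°, λ = atan2(p_y, p_x) ≈ 18.08°.

≈ lat 13.8°S, lon 18.1°E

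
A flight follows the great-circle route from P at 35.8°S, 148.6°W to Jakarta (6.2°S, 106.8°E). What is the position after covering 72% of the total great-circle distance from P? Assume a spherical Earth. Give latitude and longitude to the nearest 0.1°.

≈ 22.0°S, 130.0°E

From cos δ = sin φ₁ sin φ₂ + cos φ₁ cos φ₂ cos Δλ, the central angle is δ ≈ 1.711 rad (98.1°).
Interpolate at f = 0.72 with slerp weights a = sin((1−f)δ)/sin δ ≈ 0.466, b = sin(fδ)/sin δ ≈ 0.953.
p = a·p₁ + b·p₂ ≈ (-0.596, 0.710, -0.375); φ = arcsin(p_z) ≈ -22.04°, λ = atan2(p_y, p_x) ≈ 130.02°.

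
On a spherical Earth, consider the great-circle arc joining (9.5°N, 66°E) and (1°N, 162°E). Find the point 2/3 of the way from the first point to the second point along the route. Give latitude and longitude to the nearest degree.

The haversine formula gives a central angle δ ≈ 1.671 rad (95.8°) between the endpoints.
Interpolate at f = 2/3 with slerp weights a = sin((1−f)δ)/sin δ ≈ 0.531, b = sin(fδ)/sin δ ≈ 0.902.
p = a·p₁ + b·p₂ ≈ (-0.645, 0.757, 0.103); φ = arcsin(p_z) ≈ 5.94°, λ = atan2(p_y, p_x) ≈ 130.40°.

≈ (6°N, 130°E)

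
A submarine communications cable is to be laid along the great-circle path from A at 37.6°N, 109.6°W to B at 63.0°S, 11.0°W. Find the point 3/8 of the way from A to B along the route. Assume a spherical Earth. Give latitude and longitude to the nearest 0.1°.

≈ 4.1°S, 85.2°W

From cos δ = sin φ₁ sin φ₂ + cos φ₁ cos φ₂ cos Δλ, the central angle is δ ≈ 2.211 rad (126.7°).
Interpolate at f = 3/8 with slerp weights a = sin((1−f)δ)/sin δ ≈ 1.225, b = sin(fδ)/sin δ ≈ 0.919.
p = a·p₁ + b·p₂ ≈ (0.084, -0.994, -0.072); φ = arcsin(p_z) ≈ -4.13°, λ = atan2(p_y, p_x) ≈ -85.15°.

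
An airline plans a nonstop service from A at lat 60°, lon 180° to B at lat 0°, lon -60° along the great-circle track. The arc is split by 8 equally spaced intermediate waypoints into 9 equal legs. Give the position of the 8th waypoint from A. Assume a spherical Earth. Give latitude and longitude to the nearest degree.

Convert each endpoint to a unit vector on the sphere (x = cos φ cos λ, y = cos φ sin λ, z = sin φ).
The central angle between the endpoints is δ = arccos(p₁·p₂) ≈ 1.823 rad (104.5°).
Interpolate at f = 8/9 with slerp weights a = sin((1−f)δ)/sin δ ≈ 0.208, b = sin(fδ)/sin δ ≈ 1.032.
p = a·p₁ + b·p₂ ≈ (0.412, -0.893, 0.180); φ = arcsin(p_z) ≈ 10.37°, λ = atan2(p_y, p_x) ≈ -65.25°.

≈ lat 10°, lon -65°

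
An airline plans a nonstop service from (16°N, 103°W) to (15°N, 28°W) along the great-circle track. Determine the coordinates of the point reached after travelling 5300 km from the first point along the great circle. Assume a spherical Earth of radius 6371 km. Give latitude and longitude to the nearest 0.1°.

≈ (18.7°N, 53.0°W)

Write both endpoints as unit vectors p₁, p₂ with components (cos φ cos λ, cos φ sin λ, sin φ).
The central angle between the endpoints is δ = arccos(p₁·p₂) ≈ 1.254 rad (71.8°). The total great-circle distance is δ·R ≈ 1.254 × 6371 ≈ 7988 km, so the target fraction is f = 5300/7988 ≈ 0.663.
Interpolate at f ≈ 0.663 with slerp weights a = sin((1−f)δ)/sin δ ≈ 0.431, b = sin(fδ)/sin δ ≈ 0.778.
p = a·p₁ + b·p₂ ≈ (0.570, -0.756, 0.320); φ = arcsin(p_z) ≈ 18.67°, λ = atan2(p_y, p_x) ≈ -52.99°.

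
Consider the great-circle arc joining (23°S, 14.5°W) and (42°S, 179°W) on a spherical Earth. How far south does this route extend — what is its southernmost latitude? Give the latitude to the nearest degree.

≈ 79°S

The great circle lies in the plane with unit normal n̂ = (p₁ × p₂)/|p₁ × p₂|.
Here n̂_z ≈ -0.199; the vertex latitude is φ_max = arccos|n̂_z| ≈ 78.5°.
Check via Clairaut: cos φ_max = |cos φ₁| · sin C = cos(23.0°)·sin(167.5°) ≈ 0.199, again giving ≈ 78.5°.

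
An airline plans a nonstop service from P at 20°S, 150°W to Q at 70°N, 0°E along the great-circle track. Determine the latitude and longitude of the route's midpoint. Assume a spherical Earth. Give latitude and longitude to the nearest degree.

≈ 42°N, 135°W

The haversine formula gives a central angle δ ≈ 2.214 rad (126.9°) between the endpoints.
Interpolate at f = 1/2 with slerp weights a = sin((1−f)δ)/sin δ ≈ 1.118, b = sin(fδ)/sin δ ≈ 1.118.
p = a·p₁ + b·p₂ ≈ (-0.527, -0.525, 0.668); φ = arcsin(p_z) ≈ 41.91°, λ = atan2(p_y, p_x) ≈ -135.12°.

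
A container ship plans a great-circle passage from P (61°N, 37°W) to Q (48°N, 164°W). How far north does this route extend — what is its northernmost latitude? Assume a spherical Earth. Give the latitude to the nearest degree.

≈ 73°N

The great circle lies in the plane with unit normal n̂ = (p₁ × p₂)/|p₁ × p₂|.
Here n̂_z ≈ -0.291; the vertex latitude is φ_max = arccos|n̂_z| ≈ 73.1°.
Check via Clairaut: cos φ_max = |cos φ₁| · sin C = cos(61.0°)·sin(36.9°) ≈ 0.291, again giving ≈ 73.1°.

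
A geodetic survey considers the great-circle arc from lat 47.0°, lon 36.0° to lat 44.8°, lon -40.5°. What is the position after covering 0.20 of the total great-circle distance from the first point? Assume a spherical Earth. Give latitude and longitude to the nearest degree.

Write both endpoints as unit vectors p₁, p₂ with components (cos φ cos λ, cos φ sin λ, sin φ).
The central angle between the endpoints is δ = arccos(p₁·p₂) ≈ 0.891 rad (51.1°).
Interpolate at f = 0.20 with slerp weights a = sin((1−f)δ)/sin δ ≈ 0.841, b = sin(fδ)/sin δ ≈ 0.228.
p = a·p₁ + b·p₂ ≈ (0.587, 0.232, 0.776); φ = arcsin(p_z) ≈ 50.86°, λ = atan2(p_y, p_x) ≈ 21.57°.

≈ lat 51°, lon 22°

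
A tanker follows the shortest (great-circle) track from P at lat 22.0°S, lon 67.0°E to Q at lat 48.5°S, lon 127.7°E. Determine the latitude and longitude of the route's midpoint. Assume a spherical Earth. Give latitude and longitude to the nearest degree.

From cos δ = sin φ₁ sin φ₂ + cos φ₁ cos φ₂ cos Δλ, the central angle is δ ≈ 0.951 rad (54.5°).
Interpolate at f = 1/2 with slerp weights a = sin((1−f)δ)/sin δ ≈ 0.562, b = sin(fδ)/sin δ ≈ 0.562.
p = a·p₁ + b·p₂ ≈ (-0.024, 0.775, -0.632); φ = arcsin(p_z) ≈ -39.18°, λ = atan2(p_y, p_x) ≈ 91.78°.

≈ lat 39°S, lon 92°E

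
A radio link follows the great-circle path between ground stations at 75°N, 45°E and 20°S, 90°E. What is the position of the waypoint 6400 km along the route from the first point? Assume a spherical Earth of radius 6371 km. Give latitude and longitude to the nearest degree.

≈ 21°N, 82°E

The haversine formula gives a central angle δ ≈ 1.730 rad (99.1°) between the endpoints. The total great-circle distance is δ·R ≈ 1.730 × 6371 ≈ 11021 km, so the target fraction is f = 6400/11021 ≈ 0.581.
Interpolate at f ≈ 0.581 with slerp weights a = sin((1−f)δ)/sin δ ≈ 0.672, b = sin(fδ)/sin δ ≈ 0.855.
p = a·p₁ + b·p₂ ≈ (0.123, 0.926, 0.357); φ = arcsin(p_z) ≈ 20.89°, λ = atan2(p_y, p_x) ≈ 82.44°.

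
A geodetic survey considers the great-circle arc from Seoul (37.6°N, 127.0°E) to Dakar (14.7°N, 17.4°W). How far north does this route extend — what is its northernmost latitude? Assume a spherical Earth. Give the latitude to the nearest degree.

The great circle lies in the plane with unit normal n̂ = (p₁ × p₂)/|p₁ × p₂|.
Here n̂_z ≈ -0.505; the vertex latitude is φ_max = arccos|n̂_z| ≈ 59.7°.
Check via Clairaut: cos φ_max = |cos φ₁| · sin C = cos(37.6°)·sin(39.6°) ≈ 0.505, again giving ≈ 59.7°.

≈ 60°N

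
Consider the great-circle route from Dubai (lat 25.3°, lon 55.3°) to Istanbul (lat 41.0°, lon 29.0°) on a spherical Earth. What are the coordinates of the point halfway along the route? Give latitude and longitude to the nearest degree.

Convert each endpoint to a unit vector on the sphere (x = cos φ cos λ, y = cos φ sin λ, z = sin φ).
The central angle between the endpoints is δ = arccos(p₁·p₂) ≈ 0.469 rad (26.9°).
Interpolate at f = 1/2 with slerp weights a = sin((1−f)δ)/sin δ ≈ 0.514, b = sin(fδ)/sin δ ≈ 0.514.
p = a·p₁ + b·p₂ ≈ (0.604, 0.570, 0.557); φ = arcsin(p_z) ≈ 33.84°, λ = atan2(p_y, p_x) ≈ 43.36°.

≈ lat 34°, lon 43°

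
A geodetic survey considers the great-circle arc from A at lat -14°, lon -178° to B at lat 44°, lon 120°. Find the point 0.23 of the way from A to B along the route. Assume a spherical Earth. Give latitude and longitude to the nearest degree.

≈ lat 0°, lon 170°

Write both endpoints as unit vectors p₁, p₂ with components (cos φ cos λ, cos φ sin λ, sin φ).
The central angle between the endpoints is δ = arccos(p₁·p₂) ≈ 1.410 rad (80.8°).
Interpolate at f = 0.23 with slerp weights a = sin((1−f)δ)/sin δ ≈ 0.896, b = sin(fδ)/sin δ ≈ 0.323.
p = a·p₁ + b·p₂ ≈ (-0.985, 0.171, 0.007); φ = arcsin(p_z) ≈ 0.43°, λ = atan2(p_y, p_x) ≈ 170.17°.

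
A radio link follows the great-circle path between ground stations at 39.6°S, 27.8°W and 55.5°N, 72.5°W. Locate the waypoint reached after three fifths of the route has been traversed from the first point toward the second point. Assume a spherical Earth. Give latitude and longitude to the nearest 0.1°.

Write both endpoints as unit vectors p₁, p₂ with components (cos φ cos λ, cos φ sin λ, sin φ).
The central angle between the endpoints is δ = arccos(p₁·p₂) ≈ 1.788 rad (102.4°).
Interpolate at f = 3/5 with slerp weights a = sin((1−f)δ)/sin δ ≈ 0.671, b = sin(fδ)/sin δ ≈ 0.899.
p = a·p₁ + b·p₂ ≈ (0.611, -0.727, 0.313); φ = arcsin(p_z) ≈ 18.26°, λ = atan2(p_y, p_x) ≈ -49.97°.

≈ 18.3°N, 50.0°W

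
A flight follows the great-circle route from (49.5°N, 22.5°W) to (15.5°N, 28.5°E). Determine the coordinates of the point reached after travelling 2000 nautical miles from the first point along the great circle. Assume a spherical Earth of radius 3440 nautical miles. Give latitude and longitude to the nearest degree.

≈ (31°N, 14°E)

Write both endpoints as unit vectors p₁, p₂ with components (cos φ cos λ, cos φ sin λ, sin φ).
The central angle between the endpoints is δ = arccos(p₁·p₂) ≈ 0.931 rad (53.3°). The total great-circle distance is δ·R ≈ 0.931 × 3440 ≈ 3203 nmi, so the target fraction is f = 2000/3203 ≈ 0.625.
Interpolate at f ≈ 0.625 with slerp weights a = sin((1−f)δ)/sin δ ≈ 0.427, b = sin(fδ)/sin δ ≈ 0.685.
p = a·p₁ + b·p₂ ≈ (0.836, 0.209, 0.508); φ = arcsin(p_z) ≈ 30.50°, λ = atan2(p_y, p_x) ≈ 14.02°.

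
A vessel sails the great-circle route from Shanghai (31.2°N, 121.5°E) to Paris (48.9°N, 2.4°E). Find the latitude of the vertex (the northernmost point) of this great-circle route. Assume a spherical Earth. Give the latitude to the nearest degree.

The great circle lies in the plane with unit normal n̂ = (p₁ × p₂)/|p₁ × p₂|.
Here n̂_z ≈ -0.495; the vertex latitude is φ_max = arccos|n̂_z| ≈ 60.3°.

≈ 60°N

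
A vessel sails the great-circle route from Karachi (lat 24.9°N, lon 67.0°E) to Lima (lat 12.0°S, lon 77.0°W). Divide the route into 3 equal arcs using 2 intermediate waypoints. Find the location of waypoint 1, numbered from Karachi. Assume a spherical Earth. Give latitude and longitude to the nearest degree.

Write both endpoints as unit vectors p₁, p₂ with components (cos φ cos λ, cos φ sin λ, sin φ).
The central angle between the endpoints is δ = arccos(p₁·p₂) ≈ 2.507 rad (143.6°).
Interpolate at f = 1/3 with slerp weights a = sin((1−f)δ)/sin δ ≈ 1.678, b = sin(fδ)/sin δ ≈ 1.251.
p = a·p₁ + b·p₂ ≈ (0.870, 0.209, 0.446); φ = arcsin(p_z) ≈ 26.52°, λ = atan2(p_y, p_x) ≈ 13.49°.

≈ lat 27°N, lon 13°E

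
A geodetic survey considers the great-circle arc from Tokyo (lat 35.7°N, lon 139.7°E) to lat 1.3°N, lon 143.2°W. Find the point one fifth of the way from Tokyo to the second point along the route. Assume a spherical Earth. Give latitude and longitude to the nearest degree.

Write both endpoints as unit vectors p₁, p₂ with components (cos φ cos λ, cos φ sin λ, sin φ).
The central angle between the endpoints is δ = arccos(p₁·p₂) ≈ 1.375 rad (78.8°).
Interpolate at f = 1/5 with slerp weights a = sin((1−f)δ)/sin δ ≈ 0.909, b = sin(fδ)/sin δ ≈ 0.277.
p = a·p₁ + b·p₂ ≈ (-0.784, 0.311, 0.536); φ = arcsin(p_z) ≈ 32.44°, λ = atan2(p_y, p_x) ≈ 158.34°.

≈ lat 32°N, lon 158°E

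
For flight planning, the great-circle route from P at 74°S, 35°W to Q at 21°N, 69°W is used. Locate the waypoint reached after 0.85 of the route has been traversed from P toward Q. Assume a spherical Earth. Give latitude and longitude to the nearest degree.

Write both endpoints as unit vectors p₁, p₂ with components (cos φ cos λ, cos φ sin λ, sin φ).
The central angle between the endpoints is δ = arccos(p₁·p₂) ≈ 1.702 rad (97.5°).
Interpolate at f = 0.85 with slerp weights a = sin((1−f)δ)/sin δ ≈ 0.255, b = sin(fδ)/sin δ ≈ 1.001.
p = a·p₁ + b·p₂ ≈ (0.392, -0.913, 0.114); φ = arcsin(p_z) ≈ 6.53°, λ = atan2(p_y, p_x) ≈ -66.73°.

≈ 7°N, 67°W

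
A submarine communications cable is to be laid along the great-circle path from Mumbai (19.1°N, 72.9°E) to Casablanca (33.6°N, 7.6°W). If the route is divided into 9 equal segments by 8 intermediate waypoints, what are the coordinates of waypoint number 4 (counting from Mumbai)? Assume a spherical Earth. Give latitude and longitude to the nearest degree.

Convert each endpoint to a unit vector on the sphere (x = cos φ cos λ, y = cos φ sin λ, z = sin φ).
The central angle between the endpoints is δ = arccos(p₁·p₂) ≈ 1.255 rad (71.9°).
Interpolate at f = 4/9 with slerp weights a = sin((1−f)δ)/sin δ ≈ 0.675, b = sin(fδ)/sin δ ≈ 0.557.
p = a·p₁ + b·p₂ ≈ (0.647, 0.549, 0.529); φ = arcsin(p_z) ≈ 31.94°, λ = atan2(p_y, p_x) ≈ 40.29°.

≈ 32°N, 40°E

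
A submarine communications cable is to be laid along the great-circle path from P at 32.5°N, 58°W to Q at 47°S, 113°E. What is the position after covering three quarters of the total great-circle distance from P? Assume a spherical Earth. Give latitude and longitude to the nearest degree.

≈ 71°S, 40°E

Write both endpoints as unit vectors p₁, p₂ with components (cos φ cos λ, cos φ sin λ, sin φ).
The central angle between the endpoints is δ = arccos(p₁·p₂) ≈ 2.862 rad (164.0°).
Interpolate at f = 3/4 with slerp weights a = sin((1−f)δ)/sin δ ≈ 2.374, b = sin(fδ)/sin δ ≈ 3.036.
p = a·p₁ + b·p₂ ≈ (0.252, 0.208, -0.945); φ = arcsin(p_z) ≈ -70.93°, λ = atan2(p_y, p_x) ≈ 39.59°.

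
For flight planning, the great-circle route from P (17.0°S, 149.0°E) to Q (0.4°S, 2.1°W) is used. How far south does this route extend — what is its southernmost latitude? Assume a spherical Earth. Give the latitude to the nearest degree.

The great circle lies in the plane with unit normal n̂ = (p₁ × p₂)/|p₁ × p₂|.
Here n̂_z ≈ -0.840; the vertex latitude is φ_max = arccos|n̂_z| ≈ 32.8°.
Check via Clairaut: cos φ_max = |cos φ₁| · sin C = cos(17.0°)·sin(118.5°) ≈ 0.840, again giving ≈ 32.8°.

≈ 33°S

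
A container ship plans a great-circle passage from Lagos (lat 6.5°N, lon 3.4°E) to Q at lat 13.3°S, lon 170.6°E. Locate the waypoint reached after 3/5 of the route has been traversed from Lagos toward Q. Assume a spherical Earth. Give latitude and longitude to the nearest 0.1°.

≈ lat 29.9°S, lon 100.5°E

The haversine formula gives a central angle δ ≈ 2.892 rad (165.7°) between the endpoints.
Interpolate at f = 3/5 with slerp weights a = sin((1−f)δ)/sin δ ≈ 3.702, b = sin(fδ)/sin δ ≈ 3.989.
p = a·p₁ + b·p₂ ≈ (-0.159, 0.852, -0.499); φ = arcsin(p_z) ≈ -29.91°, λ = atan2(p_y, p_x) ≈ 100.54°.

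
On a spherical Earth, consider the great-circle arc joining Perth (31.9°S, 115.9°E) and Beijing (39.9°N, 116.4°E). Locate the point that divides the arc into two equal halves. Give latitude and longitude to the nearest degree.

≈ (4°N, 116°E)

The haversine formula gives a central angle δ ≈ 1.253 rad (71.8°) between the endpoints.
Interpolate at f = 1/2 with slerp weights a = sin((1−f)δ)/sin δ ≈ 0.617, b = sin(fδ)/sin δ ≈ 0.617.
p = a·p₁ + b·p₂ ≈ (-0.439, 0.896, 0.070); φ = arcsin(p_z) ≈ 4.00°, λ = atan2(p_y, p_x) ≈ 116.14°.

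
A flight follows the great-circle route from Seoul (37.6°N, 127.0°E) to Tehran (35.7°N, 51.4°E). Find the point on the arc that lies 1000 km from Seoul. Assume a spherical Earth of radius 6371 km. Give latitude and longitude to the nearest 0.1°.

Convert each endpoint to a unit vector on the sphere (x = cos φ cos λ, y = cos φ sin λ, z = sin φ).
The central angle between the endpoints is δ = arccos(p₁·p₂) ≈ 1.029 rad (58.9°). The total great-circle distance is δ·R ≈ 1.029 × 6371 ≈ 6553 km, so the target fraction is f = 1000/6553 ≈ 0.153.
Interpolate at f ≈ 0.153 with slerp weights a = sin((1−f)δ)/sin δ ≈ 0.894, b = sin(fδ)/sin δ ≈ 0.182.
p = a·p₁ + b·p₂ ≈ (-0.334, 0.681, 0.652); φ = arcsin(p_z) ≈ 40.67°, λ = atan2(p_y, p_x) ≈ 116.09°.

≈ 40.7°N, 116.1°E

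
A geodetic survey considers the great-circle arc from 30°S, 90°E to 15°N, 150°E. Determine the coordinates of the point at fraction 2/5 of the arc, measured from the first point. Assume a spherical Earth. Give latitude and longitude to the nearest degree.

Convert each endpoint to a unit vector on the sphere (x = cos φ cos λ, y = cos φ sin λ, z = sin φ).
The central angle between the endpoints is δ = arccos(p₁·p₂) ≈ 1.278 rad (73.2°).
Interpolate at f = 2/5 with slerp weights a = sin((1−f)δ)/sin δ ≈ 0.725, b = sin(fδ)/sin δ ≈ 0.511.
p = a·p₁ + b·p₂ ≈ (-0.427, 0.874, -0.230); φ = arcsin(p_z) ≈ -13.30°, λ = atan2(p_y, p_x) ≈ 116.05°.

≈ 13°S, 116°E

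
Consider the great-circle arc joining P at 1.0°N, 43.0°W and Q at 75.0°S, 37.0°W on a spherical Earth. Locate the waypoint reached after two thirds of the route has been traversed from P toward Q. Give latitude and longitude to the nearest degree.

≈ 50°S, 41°W

The haversine formula gives a central angle δ ≈ 1.328 rad (76.1°) between the endpoints.
Interpolate at f = 2/3 with slerp weights a = sin((1−f)δ)/sin δ ≈ 0.441, b = sin(fδ)/sin δ ≈ 0.797.
p = a·p₁ + b·p₂ ≈ (0.488, -0.425, -0.763); φ = arcsin(p_z) ≈ -49.70°, λ = atan2(p_y, p_x) ≈ -41.09°.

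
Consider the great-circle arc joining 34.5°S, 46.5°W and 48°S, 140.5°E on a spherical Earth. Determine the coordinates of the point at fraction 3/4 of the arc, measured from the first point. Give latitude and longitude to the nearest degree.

≈ 72°S, 148°E

Write both endpoints as unit vectors p₁, p₂ with components (cos φ cos λ, cos φ sin λ, sin φ).
The central angle between the endpoints is δ = arccos(p₁·p₂) ≈ 1.698 rad (97.3°).
Interpolate at f = 3/4 with slerp weights a = sin((1−f)δ)/sin δ ≈ 0.415, b = sin(fδ)/sin δ ≈ 0.964.
p = a·p₁ + b·p₂ ≈ (-0.262, 0.162, -0.951); φ = arcsin(p_z) ≈ -72.05°, λ = atan2(p_y, p_x) ≈ 148.27°.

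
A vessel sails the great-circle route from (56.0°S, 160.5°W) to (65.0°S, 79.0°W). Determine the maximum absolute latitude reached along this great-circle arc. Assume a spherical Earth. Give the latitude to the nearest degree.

≈ 68°S

The great circle lies in the plane with unit normal n̂ = (p₁ × p₂)/|p₁ × p₂|.
Here n̂_z ≈ +0.378; the vertex latitude is φ_max = arccos|n̂_z| ≈ 67.8°.
Check via Clairaut: cos φ_max = |cos φ₁| · sin C = cos(56.0°)·sin(137.4°) ≈ 0.378, again giving ≈ 67.8°.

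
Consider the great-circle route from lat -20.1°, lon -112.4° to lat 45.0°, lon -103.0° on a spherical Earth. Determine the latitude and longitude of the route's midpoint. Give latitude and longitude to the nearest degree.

The haversine formula gives a central angle δ ≈ 1.146 rad (65.7°) between the endpoints.
Interpolate at f = 1/2 with slerp weights a = sin((1−f)δ)/sin δ ≈ 0.595, b = sin(fδ)/sin δ ≈ 0.595.
p = a·p₁ + b·p₂ ≈ (-0.308, -0.927, 0.216); φ = arcsin(p_z) ≈ 12.49°, λ = atan2(p_y, p_x) ≈ -108.36°.

≈ lat 12°, lon -108°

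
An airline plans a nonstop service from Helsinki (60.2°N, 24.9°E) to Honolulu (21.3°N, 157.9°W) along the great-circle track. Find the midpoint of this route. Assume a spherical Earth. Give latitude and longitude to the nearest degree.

≈ (70°N, 161°W)

The haversine formula gives a central angle δ ≈ 1.719 rad (98.5°) between the endpoints.
Interpolate at f = 1/2 with slerp weights a = sin((1−f)δ)/sin δ ≈ 0.766, b = sin(fδ)/sin δ ≈ 0.766.
p = a·p₁ + b·p₂ ≈ (-0.316, -0.108, 0.943); φ = arcsin(p_z) ≈ 70.50°, λ = atan2(p_y, p_x) ≈ -161.09°.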